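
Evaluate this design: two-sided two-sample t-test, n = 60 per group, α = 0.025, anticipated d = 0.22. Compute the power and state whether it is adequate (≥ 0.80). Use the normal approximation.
Power ≈ 0.15; the study is underpowered (power < 0.80)

Power calculation (two-sample t-test, normal approximation):
z_β = d · √(n/2) - z_{α/2}
z_β = 0.22 · √(60/2) - 2.241
z_β = 0.22 · 5.477 - 2.241
z_β = -1.036

Power = Φ(z_β) = Φ(-1.036) ≈ 0.150

Effect size d = 0.22 is small by Cohen's convention (0.2/0.5/0.8).

Threshold: power ≥ 0.80 is conventionally adequate.
Power ≈ 0.15 → the study is underpowered (power < 0.80).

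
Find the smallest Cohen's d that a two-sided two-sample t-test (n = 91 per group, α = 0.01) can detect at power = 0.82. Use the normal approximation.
d ≈ 0.52

Minimum detectable effect (two-sample t-test, normal approximation):
d = (z_{α/2} + z_β) / √(n/2)
d = (2.576 + 0.915) / √(91/2)
d = 3.491 / 6.745
d ≈ 0.52

By Cohen's convention (0.2 small / 0.5 medium / 0.8 large): medium effect.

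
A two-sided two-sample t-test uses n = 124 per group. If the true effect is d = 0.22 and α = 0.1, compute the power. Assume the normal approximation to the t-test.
Power ≈ 0.53

Power calculation (two-sample t-test, normal approximation):
z_β = d · √(n/2) - z_{α/2}
z_β = 0.22 · √(124/2) - 1.645
z_β = 0.22 · 7.874 - 1.645
z_β = 0.087

Power = Φ(z_β) = Φ(0.087) ≈ 0.535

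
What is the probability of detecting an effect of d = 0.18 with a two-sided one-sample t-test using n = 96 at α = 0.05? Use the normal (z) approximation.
Power ≈ 0.42

Power calculation (one-sample t-test, normal approximation):
z_β = d · √n - z_{α/2}
z_β = 0.18 · √96 - 1.960
z_β = 0.18 · 9.798 - 1.960
z_β = -0.196

Power = Φ(z_β) = Φ(-0.196) ≈ 0.422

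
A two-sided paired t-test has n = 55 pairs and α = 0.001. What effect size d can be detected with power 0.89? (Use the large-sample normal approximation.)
d ≈ 0.61

Minimum detectable effect (paired t-test, normal approximation):
d = (z_{α/2} + z_β) / √n
d = (3.291 + 1.227) / √55
d = 4.517 / 7.416
d ≈ 0.61

By Cohen's convention (0.2 small / 0.5 medium / 0.8 large): medium effect.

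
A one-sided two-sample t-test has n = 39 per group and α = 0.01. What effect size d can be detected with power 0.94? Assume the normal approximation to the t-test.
d ≈ 0.88

Minimum detectable effect (two-sample t-test, normal approximation):
d = (z_α + z_β) / √(n/2)
d = (2.326 + 1.555) / √(39/2)
d = 3.881 / 4.416
d ≈ 0.88

By Cohen's convention (0.2 small / 0.5 medium / 0.8 large): large effect.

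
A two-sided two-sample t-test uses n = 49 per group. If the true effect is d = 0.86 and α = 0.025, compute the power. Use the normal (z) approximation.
Power ≈ 0.98

Power calculation (two-sample t-test, normal approximation):
z_β = d · √(n/2) - z_{α/2}
z_β = 0.86 · √(49/2) - 2.241
z_β = 0.86 · 4.950 - 2.241
z_β = 2.015

Power = Φ(z_β) = Φ(2.015) ≈ 0.978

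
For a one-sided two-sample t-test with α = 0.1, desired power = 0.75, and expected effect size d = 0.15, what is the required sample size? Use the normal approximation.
n = 341 per group

Sample size formula (two-sample t-test, normal approximation):
n = 2 · ((z_α + z_β) / d)²

z_α = 1.282 (for α = 0.1, one-sided)
z_β = 0.674 (for power = 0.75)
d = 0.15

n = 2 · ((1.282 + 0.674) / 0.15)²
n = 2 · (13.040)²
n ≈ 340.08
Round up to the next whole number: n = 341 per group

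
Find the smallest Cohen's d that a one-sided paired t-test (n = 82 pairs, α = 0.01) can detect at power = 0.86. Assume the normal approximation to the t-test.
d ≈ 0.38

Minimum detectable effect (paired t-test, normal approximation):
d = (z_α + z_β) / √n
d = (2.326 + 1.080) / √82
d = 3.407 / 9.055
d ≈ 0.38

By Cohen's convention (0.2 small / 0.5 medium / 0.8 large): small effect.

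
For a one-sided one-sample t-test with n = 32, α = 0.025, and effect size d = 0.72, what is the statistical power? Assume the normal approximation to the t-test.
Power ≈ 0.98

Power calculation (one-sample t-test, normal approximation):
z_β = d · √n - z_α
z_β = 0.72 · √32 - 1.960
z_β = 0.72 · 5.657 - 1.960
z_β = 2.113

Power = Φ(z_β) = Φ(2.113) ≈ 0.983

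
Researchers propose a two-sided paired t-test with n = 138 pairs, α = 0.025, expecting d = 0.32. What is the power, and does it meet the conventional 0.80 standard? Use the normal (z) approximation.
Power ≈ 0.94; the study is adequately powered (power ≥ 0.80)

Power calculation (paired t-test, normal approximation):
z_β = d · √n - z_{α/2}
z_β = 0.32 · √138 - 2.241
z_β = 0.32 · 11.747 - 2.241
z_β = 1.518

Power = Φ(z_β) = Φ(1.518) ≈ 0.935

Effect size d = 0.32 is small by Cohen's convention (0.2/0.5/0.8).

Threshold: power ≥ 0.80 is conventionally adequate.
Power ≈ 0.94 → the study is adequately powered (power ≥ 0.80).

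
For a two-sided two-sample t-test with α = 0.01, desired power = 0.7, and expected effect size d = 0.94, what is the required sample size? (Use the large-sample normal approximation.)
n = 22 per group

Sample size formula (two-sample t-test, normal approximation):
n = 2 · ((z_{α/2} + z_β) / d)²

z_{α/2} = 2.576 (for α = 0.01, two-sided)
z_β = 0.524 (for power = 0.7)
d = 0.94

n = 2 · ((2.576 + 0.524) / 0.94)²
n = 2 · (3.298)²
n ≈ 21.75
Round up to the next whole number: n = 22 per group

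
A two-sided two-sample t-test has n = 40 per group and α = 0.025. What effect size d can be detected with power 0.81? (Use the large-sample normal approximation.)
d ≈ 0.70

Minimum detectable effect (two-sample t-test, normal approximation):
d = (z_{α/2} + z_β) / √(n/2)
d = (2.241 + 0.878) / √(40/2)
d = 3.119 / 4.472
d ≈ 0.70

By Cohen's convention (0.2 small / 0.5 medium / 0.8 large): medium effect.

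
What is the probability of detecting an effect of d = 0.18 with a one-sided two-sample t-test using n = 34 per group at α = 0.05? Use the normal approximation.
Power ≈ 0.18

Power calculation (two-sample t-test, normal approximation):
z_β = d · √(n/2) - z_α
z_β = 0.18 · √(34/2) - 1.645
z_β = 0.18 · 4.123 - 1.645
z_β = -0.903

Power = Φ(z_β) = Φ(-0.903) ≈ 0.183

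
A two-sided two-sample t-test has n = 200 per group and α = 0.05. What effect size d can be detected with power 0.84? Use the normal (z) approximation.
d ≈ 0.30

Minimum detectable effect (two-sample t-test, normal approximation):
d = (z_{α/2} + z_β) / √(n/2)
d = (1.960 + 0.994) / √(200/2)
d = 2.954 / 10.000
d ≈ 0.30

By Cohen's convention (0.2 small / 0.5 medium / 0.8 large): small effect.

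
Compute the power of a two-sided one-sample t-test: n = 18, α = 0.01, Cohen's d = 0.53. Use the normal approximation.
Power ≈ 0.37

Power calculation (one-sample t-test, normal approximation):
z_β = d · √n - z_{α/2}
z_β = 0.53 · √18 - 2.576
z_β = 0.53 · 4.243 - 2.576
z_β = -0.327

Power = Φ(z_β) = Φ(-0.327) ≈ 0.372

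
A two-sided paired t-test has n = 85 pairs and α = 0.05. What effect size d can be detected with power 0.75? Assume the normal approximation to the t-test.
d ≈ 0.29

Minimum detectable effect (paired t-test, normal approximation):
d = (z_{α/2} + z_β) / √n
d = (1.960 + 0.674) / √85
d = 2.634 / 9.220
d ≈ 0.29

By Cohen's convention (0.2 small / 0.5 medium / 0.8 large): small effect.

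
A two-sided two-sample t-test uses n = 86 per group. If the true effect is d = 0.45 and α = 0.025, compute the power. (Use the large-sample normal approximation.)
Power ≈ 0.76

Power calculation (two-sample t-test, normal approximation):
z_β = d · √(n/2) - z_{α/2}
z_β = 0.45 · √(86/2) - 2.241
z_β = 0.45 · 6.557 - 2.241
z_β = 0.709

Power = Φ(z_β) = Φ(0.709) ≈ 0.761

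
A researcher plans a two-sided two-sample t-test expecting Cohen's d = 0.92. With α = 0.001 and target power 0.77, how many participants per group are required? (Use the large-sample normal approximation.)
n = 39 per group

Sample size formula (two-sample t-test, normal approximation):
n = 2 · ((z_{α/2} + z_β) / d)²

z_{α/2} = 3.291 (for α = 0.001, two-sided)
z_β = 0.739 (for power = 0.77)
d = 0.92

n = 2 · ((3.291 + 0.739) / 0.92)²
n = 2 · (4.380)²
n ≈ 38.37
Round up to the next whole number: n = 39 per group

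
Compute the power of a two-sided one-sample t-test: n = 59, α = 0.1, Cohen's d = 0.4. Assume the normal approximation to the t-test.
Power ≈ 0.92

Power calculation (one-sample t-test, normal approximation):
z_β = d · √n - z_{α/2}
z_β = 0.4 · √59 - 1.645
z_β = 0.4 · 7.681 - 1.645
z_β = 1.428

Power = Φ(z_β) = Φ(1.428) ≈ 0.923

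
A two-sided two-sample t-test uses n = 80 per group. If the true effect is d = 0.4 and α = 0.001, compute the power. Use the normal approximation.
Power ≈ 0.22

Power calculation (two-sample t-test, normal approximation):
z_β = d · √(n/2) - z_{α/2}
z_β = 0.4 · √(80/2) - 3.291
z_β = 0.4 · 6.325 - 3.291
z_β = -0.761

Power = Φ(z_β) = Φ(-0.761) ≈ 0.223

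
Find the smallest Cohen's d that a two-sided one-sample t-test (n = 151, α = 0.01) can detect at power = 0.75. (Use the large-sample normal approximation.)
d ≈ 0.26

Minimum detectable effect (one-sample t-test, normal approximation):
d = (z_{α/2} + z_β) / √n
d = (2.576 + 0.674) / √151
d = 3.250 / 12.288
d ≈ 0.26

By Cohen's convention (0.2 small / 0.5 medium / 0.8 large): small effect.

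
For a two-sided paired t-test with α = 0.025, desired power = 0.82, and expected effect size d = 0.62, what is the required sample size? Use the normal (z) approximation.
n = 26 pairs

Sample size formula (paired t-test, normal approximation):
n = ((z_{α/2} + z_β) / d)²

z_{α/2} = 2.241 (for α = 0.025, two-sided)
z_β = 0.915 (for power = 0.82)
d = 0.62

n = ((2.241 + 0.915) / 0.62)²
n = (5.090)²
n ≈ 25.91
Round up to the next whole number: n = 26 pairs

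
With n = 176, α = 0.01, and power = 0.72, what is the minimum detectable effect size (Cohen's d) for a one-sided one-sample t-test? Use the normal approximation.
d ≈ 0.22

Minimum detectable effect (one-sample t-test, normal approximation):
d = (z_α + z_β) / √n
d = (2.326 + 0.583) / √176
d = 2.909 / 13.266
d ≈ 0.22

By Cohen's convention (0.2 small / 0.5 medium / 0.8 large): small effect.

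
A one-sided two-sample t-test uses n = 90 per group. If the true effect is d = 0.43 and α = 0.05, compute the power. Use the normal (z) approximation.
Power ≈ 0.89

Power calculation (two-sample t-test, normal approximation):
z_β = d · √(n/2) - z_α
z_β = 0.43 · √(90/2) - 1.645
z_β = 0.43 · 6.708 - 1.645
z_β = 1.240

Power = Φ(z_β) = Φ(1.240) ≈ 0.892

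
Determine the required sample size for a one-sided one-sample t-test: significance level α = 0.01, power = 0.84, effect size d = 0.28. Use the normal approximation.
n = 141

Sample size formula (one-sample t-test, normal approximation):
n = ((z_α + z_β) / d)²

z_α = 2.326 (for α = 0.01, one-sided)
z_β = 0.994 (for power = 0.84)
d = 0.28

n = ((2.326 + 0.994) / 0.28)²
n = (11.857)²
n ≈ 140.59
Round up to the next whole number: n = 141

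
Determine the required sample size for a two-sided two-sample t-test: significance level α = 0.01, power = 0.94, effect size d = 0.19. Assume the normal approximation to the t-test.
n = 946 per group

Sample size formula (two-sample t-test, normal approximation):
n = 2 · ((z_{α/2} + z_β) / d)²

z_{α/2} = 2.576 (for α = 0.01, two-sided)
z_β = 1.555 (for power = 0.94)
d = 0.19

n = 2 · ((2.576 + 1.555) / 0.19)²
n = 2 · (21.742)²
n ≈ 945.43
Round up to the next whole number: n = 946 per group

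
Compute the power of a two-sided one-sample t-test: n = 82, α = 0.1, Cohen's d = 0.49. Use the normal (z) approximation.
Power ≈ 1.00

Power calculation (one-sample t-test, normal approximation):
z_β = d · √n - z_{α/2}
z_β = 0.49 · √82 - 1.645
z_β = 0.49 · 9.055 - 1.645
z_β = 2.792

Power = Φ(z_β) = Φ(2.792) ≈ 0.997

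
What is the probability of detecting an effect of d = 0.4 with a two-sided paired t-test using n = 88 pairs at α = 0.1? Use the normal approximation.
Power ≈ 0.98

Power calculation (paired t-test, normal approximation):
z_β = d · √n - z_{α/2}
z_β = 0.4 · √88 - 1.645
z_β = 0.4 · 9.381 - 1.645
z_β = 2.107

Power = Φ(z_β) = Φ(2.107) ≈ 0.982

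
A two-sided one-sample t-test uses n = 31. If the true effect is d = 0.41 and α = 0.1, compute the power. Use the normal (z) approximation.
Power ≈ 0.74

Power calculation (one-sample t-test, normal approximation):
z_β = d · √n - z_{α/2}
z_β = 0.41 · √31 - 1.645
z_β = 0.41 · 5.568 - 1.645
z_β = 0.638

Power = Φ(z_β) = Φ(0.638) ≈ 0.738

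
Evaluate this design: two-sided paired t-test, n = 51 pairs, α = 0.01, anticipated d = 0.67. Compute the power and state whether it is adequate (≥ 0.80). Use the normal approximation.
Power ≈ 0.99; the study is adequately powered (power ≥ 0.80)

Power calculation (paired t-test, normal approximation):
z_β = d · √n - z_{α/2}
z_β = 0.67 · √51 - 2.576
z_β = 0.67 · 7.141 - 2.576
z_β = 2.209

Power = Φ(z_β) = Φ(2.209) ≈ 0.986

Effect size d = 0.67 is medium by Cohen's convention (0.2/0.5/0.8).

Threshold: power ≥ 0.80 is conventionally adequate.
Power ≈ 0.99 → the study is adequately powered (power ≥ 0.80).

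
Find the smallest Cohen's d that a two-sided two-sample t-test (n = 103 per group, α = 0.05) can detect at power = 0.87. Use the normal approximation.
d ≈ 0.43

Minimum detectable effect (two-sample t-test, normal approximation):
d = (z_{α/2} + z_β) / √(n/2)
d = (1.960 + 1.126) / √(103/2)
d = 3.086 / 7.176
d ≈ 0.43

By Cohen's convention (0.2 small / 0.5 medium / 0.8 large): small effect.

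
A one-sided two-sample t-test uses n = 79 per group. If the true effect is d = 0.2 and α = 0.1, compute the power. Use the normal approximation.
Power ≈ 0.49

Power calculation (two-sample t-test, normal approximation):
z_β = d · √(n/2) - z_α
z_β = 0.2 · √(79/2) - 1.282
z_β = 0.2 · 6.285 - 1.282
z_β = -0.025

Power = Φ(z_β) = Φ(-0.025) ≈ 0.490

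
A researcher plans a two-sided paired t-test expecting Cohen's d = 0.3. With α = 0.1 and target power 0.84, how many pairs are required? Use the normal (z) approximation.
n = 78 pairs

Sample size formula (paired t-test, normal approximation):
n = ((z_{α/2} + z_β) / d)²

z_{α/2} = 1.645 (for α = 0.1, two-sided)
z_β = 0.994 (for power = 0.84)
d = 0.3

n = ((1.645 + 0.994) / 0.3)²
n = (8.797)²
n ≈ 77.39
Round up to the next whole number: n = 78 pairs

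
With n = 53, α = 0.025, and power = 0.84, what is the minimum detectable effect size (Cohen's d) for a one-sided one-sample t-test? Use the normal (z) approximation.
d ≈ 0.41

Minimum detectable effect (one-sample t-test, normal approximation):
d = (z_α + z_β) / √n
d = (1.960 + 0.994) / √53
d = 2.954 / 7.280
d ≈ 0.41

By Cohen's convention (0.2 small / 0.5 medium / 0.8 large): small effect.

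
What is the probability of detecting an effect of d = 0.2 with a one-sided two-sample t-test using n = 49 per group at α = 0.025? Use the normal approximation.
Power ≈ 0.17

Power calculation (two-sample t-test, normal approximation):
z_β = d · √(n/2) - z_α
z_β = 0.2 · √(49/2) - 1.960
z_β = 0.2 · 4.950 - 1.960
z_β = -0.970

Power = Φ(z_β) = Φ(-0.970) ≈ 0.166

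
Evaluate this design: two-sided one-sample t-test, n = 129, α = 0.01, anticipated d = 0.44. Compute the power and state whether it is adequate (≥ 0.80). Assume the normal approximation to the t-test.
Power ≈ 0.99; the study is adequately powered (power ≥ 0.80)

Power calculation (one-sample t-test, normal approximation):
z_β = d · √n - z_{α/2}
z_β = 0.44 · √129 - 2.576
z_β = 0.44 · 11.358 - 2.576
z_β = 2.422

Power = Φ(z_β) = Φ(2.422) ≈ 0.992

Effect size d = 0.44 is small by Cohen's convention (0.2/0.5/0.8).

Threshold: power ≥ 0.80 is conventionally adequate.
Power ≈ 0.99 → the study is adequately powered (power ≥ 0.80).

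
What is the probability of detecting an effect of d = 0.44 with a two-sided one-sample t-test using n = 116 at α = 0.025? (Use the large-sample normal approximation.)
Power ≈ 0.99

Power calculation (one-sample t-test, normal approximation):
z_β = d · √n - z_{α/2}
z_β = 0.44 · √116 - 2.241
z_β = 0.44 · 10.770 - 2.241
z_β = 2.498

Power = Φ(z_β) = Φ(2.498) ≈ 0.994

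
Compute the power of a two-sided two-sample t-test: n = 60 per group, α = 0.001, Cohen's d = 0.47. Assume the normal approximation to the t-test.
Power ≈ 0.24

Power calculation (two-sample t-test, normal approximation):
z_β = d · √(n/2) - z_{α/2}
z_β = 0.47 · √(60/2) - 3.291
z_β = 0.47 · 5.477 - 3.291
z_β = -0.716

Power = Φ(z_β) = Φ(-0.716) ≈ 0.237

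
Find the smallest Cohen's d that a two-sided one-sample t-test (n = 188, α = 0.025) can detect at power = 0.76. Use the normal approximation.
d ≈ 0.21

Minimum detectable effect (one-sample t-test, normal approximation):
d = (z_{α/2} + z_β) / √n
d = (2.241 + 0.706) / √188
d = 2.948 / 13.711
d ≈ 0.21

By Cohen's convention (0.2 small / 0.5 medium / 0.8 large): small effect.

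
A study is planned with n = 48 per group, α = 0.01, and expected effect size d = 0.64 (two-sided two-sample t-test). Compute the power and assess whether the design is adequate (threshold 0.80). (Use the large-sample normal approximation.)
Power ≈ 0.71; the study is underpowered (power < 0.80)

Power calculation (two-sample t-test, normal approximation):
z_β = d · √(n/2) - z_{α/2}
z_β = 0.64 · √(48/2) - 2.576
z_β = 0.64 · 4.899 - 2.576
z_β = 0.560

Power = Φ(z_β) = Φ(0.560) ≈ 0.712

Effect size d = 0.64 is medium by Cohen's convention (0.2/0.5/0.8).

Threshold: power ≥ 0.80 is conventionally adequate.
Power ≈ 0.71 → the study is underpowered (power < 0.80).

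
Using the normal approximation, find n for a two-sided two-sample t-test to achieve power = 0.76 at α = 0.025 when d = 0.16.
n = 679 per group

Sample size formula (two-sample t-test, normal approximation):
n = 2 · ((z_{α/2} + z_β) / d)²

z_{α/2} = 2.241 (for α = 0.025, two-sided)
z_β = 0.706 (for power = 0.76)
d = 0.16

n = 2 · ((2.241 + 0.706) / 0.16)²
n = 2 · (18.419)²
n ≈ 678.52
Round up to the next whole number: n = 679 per group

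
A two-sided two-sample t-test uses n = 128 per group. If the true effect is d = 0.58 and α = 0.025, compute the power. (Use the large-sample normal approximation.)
Power ≈ 0.99

Power calculation (two-sample t-test, normal approximation):
z_β = d · √(n/2) - z_{α/2}
z_β = 0.58 · √(128/2) - 2.241
z_β = 0.58 · 8.000 - 2.241
z_β = 2.399

Power = Φ(z_β) = Φ(2.399) ≈ 0.992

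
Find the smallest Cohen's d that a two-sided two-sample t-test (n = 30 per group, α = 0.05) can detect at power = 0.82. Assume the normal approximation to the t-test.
d ≈ 0.74

Minimum detectable effect (two-sample t-test, normal approximation):
d = (z_{α/2} + z_β) / √(n/2)
d = (1.960 + 0.915) / √(30/2)
d = 2.875 / 3.873
d ≈ 0.74

By Cohen's convention (0.2 small / 0.5 medium / 0.8 large): medium effect.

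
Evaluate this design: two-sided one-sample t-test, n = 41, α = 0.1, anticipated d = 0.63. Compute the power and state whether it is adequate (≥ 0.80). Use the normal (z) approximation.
Power ≈ 0.99; the study is adequately powered (power ≥ 0.80)

Power calculation (one-sample t-test, normal approximation):
z_β = d · √n - z_{α/2}
z_β = 0.63 · √41 - 1.645
z_β = 0.63 · 6.403 - 1.645
z_β = 2.389

Power = Φ(z_β) = Φ(2.389) ≈ 0.992

Effect size d = 0.63 is medium by Cohen's convention (0.2/0.5/0.8).

Threshold: power ≥ 0.80 is conventionally adequate.
Power ≈ 0.99 → the study is adequately powered (power ≥ 0.80).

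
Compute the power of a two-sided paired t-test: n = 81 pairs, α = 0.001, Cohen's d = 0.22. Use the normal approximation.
Power ≈ 0.10

Power calculation (paired t-test, normal approximation):
z_β = d · √n - z_{α/2}
z_β = 0.22 · √81 - 3.291
z_β = 0.22 · 9.000 - 3.291
z_β = -1.311

Power = Φ(z_β) = Φ(-1.311) ≈ 0.095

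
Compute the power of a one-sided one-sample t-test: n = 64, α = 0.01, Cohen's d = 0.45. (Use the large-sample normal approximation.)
Power ≈ 0.90

Power calculation (one-sample t-test, normal approximation):
z_β = d · √n - z_α
z_β = 0.45 · √64 - 2.326
z_β = 0.45 · 8.000 - 2.326
z_β = 1.274

Power = Φ(z_β) = Φ(1.274) ≈ 0.899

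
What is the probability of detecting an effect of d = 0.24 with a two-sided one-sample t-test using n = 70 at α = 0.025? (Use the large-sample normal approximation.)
Power ≈ 0.41

Power calculation (one-sample t-test, normal approximation):
z_β = d · √n - z_{α/2}
z_β = 0.24 · √70 - 2.241
z_β = 0.24 · 8.367 - 2.241
z_β = -0.233

Power = Φ(z_β) = Φ(-0.233) ≈ 0.408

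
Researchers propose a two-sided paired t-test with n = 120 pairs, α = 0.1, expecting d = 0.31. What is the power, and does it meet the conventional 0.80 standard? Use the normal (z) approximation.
Power ≈ 0.96; the study is adequately powered (power ≥ 0.80)

Power calculation (paired t-test, normal approximation):
z_β = d · √n - z_{α/2}
z_β = 0.31 · √120 - 1.645
z_β = 0.31 · 10.954 - 1.645
z_β = 1.751

Power = Φ(z_β) = Φ(1.751) ≈ 0.960

Effect size d = 0.31 is small by Cohen's convention (0.2/0.5/0.8).

Threshold: power ≥ 0.80 is conventionally adequate.
Power ≈ 0.96 → the study is adequately powered (power ≥ 0.80).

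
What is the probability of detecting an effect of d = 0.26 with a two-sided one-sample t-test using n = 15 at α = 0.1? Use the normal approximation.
Power ≈ 0.26

Power calculation (one-sample t-test, normal approximation):
z_β = d · √n - z_{α/2}
z_β = 0.26 · √15 - 1.645
z_β = 0.26 · 3.873 - 1.645
z_β = -0.638

Power = Φ(z_β) = Φ(-0.638) ≈ 0.262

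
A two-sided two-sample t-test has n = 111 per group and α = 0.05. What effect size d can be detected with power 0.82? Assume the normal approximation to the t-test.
d ≈ 0.39

Minimum detectable effect (two-sample t-test, normal approximation):
d = (z_{α/2} + z_β) / √(n/2)
d = (1.960 + 0.915) / √(111/2)
d = 2.875 / 7.450
d ≈ 0.39

By Cohen's convention (0.2 small / 0.5 medium / 0.8 large): small effect.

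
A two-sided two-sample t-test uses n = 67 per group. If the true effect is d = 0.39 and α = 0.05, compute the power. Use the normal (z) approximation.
Power ≈ 0.62

Power calculation (two-sample t-test, normal approximation):
z_β = d · √(n/2) - z_{α/2}
z_β = 0.39 · √(67/2) - 1.960
z_β = 0.39 · 5.788 - 1.960
z_β = 0.297

Power = Φ(z_β) = Φ(0.297) ≈ 0.617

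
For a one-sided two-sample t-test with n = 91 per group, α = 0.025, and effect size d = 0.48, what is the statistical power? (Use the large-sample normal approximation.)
Power ≈ 0.90

Power calculation (two-sample t-test, normal approximation):
z_β = d · √(n/2) - z_α
z_β = 0.48 · √(91/2) - 1.960
z_β = 0.48 · 6.745 - 1.960
z_β = 1.278

Power = Φ(z_β) = Φ(1.278) ≈ 0.899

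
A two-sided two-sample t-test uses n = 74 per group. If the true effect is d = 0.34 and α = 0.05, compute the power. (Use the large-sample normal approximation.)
Power ≈ 0.54

Power calculation (two-sample t-test, normal approximation):
z_β = d · √(n/2) - z_{α/2}
z_β = 0.34 · √(74/2) - 1.960
z_β = 0.34 · 6.083 - 1.960
z_β = 0.108

Power = Φ(z_β) = Φ(0.108) ≈ 0.543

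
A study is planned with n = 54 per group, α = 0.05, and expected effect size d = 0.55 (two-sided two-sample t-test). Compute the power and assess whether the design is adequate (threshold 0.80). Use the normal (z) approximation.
Power ≈ 0.82; the study is adequately powered (power ≥ 0.80)

Power calculation (two-sample t-test, normal approximation):
z_β = d · √(n/2) - z_{α/2}
z_β = 0.55 · √(54/2) - 1.960
z_β = 0.55 · 5.196 - 1.960
z_β = 0.898

Power = Φ(z_β) = Φ(0.898) ≈ 0.815

Effect size d = 0.55 is medium by Cohen's convention (0.2/0.5/0.8).

Threshold: power ≥ 0.80 is conventionally adequate.
Power ≈ 0.82 → the study is adequately powered (power ≥ 0.80).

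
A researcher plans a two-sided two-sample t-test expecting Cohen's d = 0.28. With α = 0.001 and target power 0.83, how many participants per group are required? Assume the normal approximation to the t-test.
n = 460 per group

Sample size formula (two-sample t-test, normal approximation):
n = 2 · ((z_{α/2} + z_β) / d)²

z_{α/2} = 3.291 (for α = 0.001, two-sided)
z_β = 0.954 (for power = 0.83)
d = 0.28

n = 2 · ((3.291 + 0.954) / 0.28)²
n = 2 · (15.161)²
n ≈ 459.71
Round up to the next whole number: n = 460 per group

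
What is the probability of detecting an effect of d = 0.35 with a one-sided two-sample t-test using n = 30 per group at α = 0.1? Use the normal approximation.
Power ≈ 0.53

Power calculation (two-sample t-test, normal approximation):
z_β = d · √(n/2) - z_α
z_β = 0.35 · √(30/2) - 1.282
z_β = 0.35 · 3.873 - 1.282
z_β = 0.074

Power = Φ(z_β) = Φ(0.074) ≈ 0.529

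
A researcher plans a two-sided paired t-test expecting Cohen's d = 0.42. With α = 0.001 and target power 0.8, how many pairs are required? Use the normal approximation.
n = 97 pairs

Sample size formula (paired t-test, normal approximation):
n = ((z_{α/2} + z_β) / d)²

z_{α/2} = 3.291 (for α = 0.001, two-sided)
z_β = 0.842 (for power = 0.8)
d = 0.42

n = ((3.291 + 0.842) / 0.42)²
n = (9.840)²
n ≈ 96.83
Round up to the next whole number: n = 97 pairs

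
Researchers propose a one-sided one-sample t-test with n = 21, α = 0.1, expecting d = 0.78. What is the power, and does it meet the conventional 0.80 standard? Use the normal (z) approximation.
Power ≈ 0.99; the study is adequately powered (power ≥ 0.80)

Power calculation (one-sample t-test, normal approximation):
z_β = d · √n - z_α
z_β = 0.78 · √21 - 1.282
z_β = 0.78 · 4.583 - 1.282
z_β = 2.293

Power = Φ(z_β) = Φ(2.293) ≈ 0.989

Effect size d = 0.78 is medium by Cohen's convention (0.2/0.5/0.8).

Threshold: power ≥ 0.80 is conventionally adequate.
Power ≈ 0.99 → the study is adequately powered (power ≥ 0.80).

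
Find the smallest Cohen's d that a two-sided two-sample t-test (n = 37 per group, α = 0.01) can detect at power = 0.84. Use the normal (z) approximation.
d ≈ 0.83

Minimum detectable effect (two-sample t-test, normal approximation):
d = (z_{α/2} + z_β) / √(n/2)
d = (2.576 + 0.994) / √(37/2)
d = 3.570 / 4.301
d ≈ 0.83

By Cohen's convention (0.2 small / 0.5 medium / 0.8 large): large effect.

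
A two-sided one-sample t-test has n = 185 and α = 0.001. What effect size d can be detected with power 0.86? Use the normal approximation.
d ≈ 0.32

Minimum detectable effect (one-sample t-test, normal approximation):
d = (z_{α/2} + z_β) / √n
d = (3.291 + 1.080) / √185
d = 4.371 / 13.601
d ≈ 0.32

By Cohen's convention (0.2 small / 0.5 medium / 0.8 large): small effect.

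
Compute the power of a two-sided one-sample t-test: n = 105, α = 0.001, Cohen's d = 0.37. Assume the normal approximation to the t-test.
Power ≈ 0.69

Power calculation (one-sample t-test, normal approximation):
z_β = d · √n - z_{α/2}
z_β = 0.37 · √105 - 3.291
z_β = 0.37 · 10.247 - 3.291
z_β = 0.501

Power = Φ(z_β) = Φ(0.501) ≈ 0.692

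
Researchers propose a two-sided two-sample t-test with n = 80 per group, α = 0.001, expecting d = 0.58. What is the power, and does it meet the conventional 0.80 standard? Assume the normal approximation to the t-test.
Power ≈ 0.65; the study is underpowered (power < 0.80)

Power calculation (two-sample t-test, normal approximation):
z_β = d · √(n/2) - z_{α/2}
z_β = 0.58 · √(80/2) - 3.291
z_β = 0.58 · 6.325 - 3.291
z_β = 0.378

Power = Φ(z_β) = Φ(0.378) ≈ 0.647

Effect size d = 0.58 is medium by Cohen's convention (0.2/0.5/0.8).

Threshold: power ≥ 0.80 is conventionally adequate.
Power ≈ 0.65 → the study is underpowered (power < 0.80).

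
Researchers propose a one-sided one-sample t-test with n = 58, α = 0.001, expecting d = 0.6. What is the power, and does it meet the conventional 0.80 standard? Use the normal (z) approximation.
Power ≈ 0.93; the study is adequately powered (power ≥ 0.80)

Power calculation (one-sample t-test, normal approximation):
z_β = d · √n - z_α
z_β = 0.6 · √58 - 3.090
z_β = 0.6 · 7.616 - 3.090
z_β = 1.479

Power = Φ(z_β) = Φ(1.479) ≈ 0.930

Effect size d = 0.6 is medium by Cohen's convention (0.2/0.5/0.8).

Threshold: power ≥ 0.80 is conventionally adequate.
Power ≈ 0.93 → the study is adequately powered (power ≥ 0.80).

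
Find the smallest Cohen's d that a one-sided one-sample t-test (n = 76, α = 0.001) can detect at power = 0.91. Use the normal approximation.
d ≈ 0.51

Minimum detectable effect (one-sample t-test, normal approximation):
d = (z_α + z_β) / √n
d = (3.090 + 1.341) / √76
d = 4.431 / 8.718
d ≈ 0.51

By Cohen's convention (0.2 small / 0.5 medium / 0.8 large): medium effect.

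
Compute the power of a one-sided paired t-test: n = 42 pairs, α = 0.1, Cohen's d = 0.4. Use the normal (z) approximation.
Power ≈ 0.91

Power calculation (paired t-test, normal approximation):
z_β = d · √n - z_α
z_β = 0.4 · √42 - 1.282
z_β = 0.4 · 6.481 - 1.282
z_β = 1.311

Power = Φ(z_β) = Φ(1.311) ≈ 0.905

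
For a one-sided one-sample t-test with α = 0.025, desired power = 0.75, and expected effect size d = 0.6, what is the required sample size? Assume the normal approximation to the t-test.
n = 20

Sample size formula (one-sample t-test, normal approximation):
n = ((z_α + z_β) / d)²

z_α = 1.960 (for α = 0.025, one-sided)
z_β = 0.674 (for power = 0.75)
d = 0.6

n = ((1.960 + 0.674) / 0.6)²
n = (4.390)²
n ≈ 19.27
Round up to the next whole number: n = 20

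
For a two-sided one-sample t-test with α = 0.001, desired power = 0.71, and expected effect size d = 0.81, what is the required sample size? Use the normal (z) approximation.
n = 23

Sample size formula (one-sample t-test, normal approximation):
n = ((z_{α/2} + z_β) / d)²

z_{α/2} = 3.291 (for α = 0.001, two-sided)
z_β = 0.553 (for power = 0.71)
d = 0.81

n = ((3.291 + 0.553) / 0.81)²
n = (4.746)²
n ≈ 22.52
Round up to the next whole number: n = 23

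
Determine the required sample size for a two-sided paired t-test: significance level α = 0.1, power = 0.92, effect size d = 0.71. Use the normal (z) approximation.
n = 19 pairs

Sample size formula (paired t-test, normal approximation):
n = ((z_{α/2} + z_β) / d)²

z_{α/2} = 1.645 (for α = 0.1, two-sided)
z_β = 1.405 (for power = 0.92)
d = 0.71

n = ((1.645 + 1.405) / 0.71)²
n = (4.296)²
n ≈ 18.46
Round up to the next whole number: n = 19 pairs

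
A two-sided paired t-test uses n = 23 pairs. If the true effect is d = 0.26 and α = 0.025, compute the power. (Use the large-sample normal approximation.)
Power ≈ 0.16

Power calculation (paired t-test, normal approximation):
z_β = d · √n - z_{α/2}
z_β = 0.26 · √23 - 2.241
z_β = 0.26 · 4.796 - 2.241
z_β = -0.994

Power = Φ(z_β) = Φ(-0.994) ≈ 0.160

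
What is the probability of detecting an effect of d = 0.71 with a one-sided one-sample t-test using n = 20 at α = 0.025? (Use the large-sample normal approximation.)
Power ≈ 0.89

Power calculation (one-sample t-test, normal approximation):
z_β = d · √n - z_α
z_β = 0.71 · √20 - 1.960
z_β = 0.71 · 4.472 - 1.960
z_β = 1.215

Power = Φ(z_β) = Φ(1.215) ≈ 0.888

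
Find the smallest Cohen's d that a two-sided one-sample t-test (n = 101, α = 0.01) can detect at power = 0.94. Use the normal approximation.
d ≈ 0.41

Minimum detectable effect (one-sample t-test, normal approximation):
d = (z_{α/2} + z_β) / √n
d = (2.576 + 1.555) / √101
d = 4.131 / 10.050
d ≈ 0.41

By Cohen's convention (0.2 small / 0.5 medium / 0.8 large): small effect.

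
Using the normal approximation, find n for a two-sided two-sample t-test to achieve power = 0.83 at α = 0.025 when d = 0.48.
n = 89 per group

Sample size formula (two-sample t-test, normal approximation):
n = 2 · ((z_{α/2} + z_β) / d)²

z_{α/2} = 2.241 (for α = 0.025, two-sided)
z_β = 0.954 (for power = 0.83)
d = 0.48

n = 2 · ((2.241 + 0.954) / 0.48)²
n = 2 · (6.656)²
n ≈ 88.60
Round up to the next whole number: n = 89 per group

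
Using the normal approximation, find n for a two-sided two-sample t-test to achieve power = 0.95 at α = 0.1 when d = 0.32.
n = 212 per group

Sample size formula (two-sample t-test, normal approximation):
n = 2 · ((z_{α/2} + z_β) / d)²

z_{α/2} = 1.645 (for α = 0.1, two-sided)
z_β = 1.645 (for power = 0.95)
d = 0.32

n = 2 · ((1.645 + 1.645) / 0.32)²
n = 2 · (10.281)²
n ≈ 211.40
Round up to the next whole number: n = 212 per group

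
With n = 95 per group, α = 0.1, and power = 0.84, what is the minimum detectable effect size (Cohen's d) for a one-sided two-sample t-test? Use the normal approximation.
d ≈ 0.33

Minimum detectable effect (two-sample t-test, normal approximation):
d = (z_α + z_β) / √(n/2)
d = (1.282 + 0.994) / √(95/2)
d = 2.276 / 6.892
d ≈ 0.33

By Cohen's convention (0.2 small / 0.5 medium / 0.8 large): small effect.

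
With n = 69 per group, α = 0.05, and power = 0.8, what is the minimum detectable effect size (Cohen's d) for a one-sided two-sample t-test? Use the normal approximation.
d ≈ 0.42

Minimum detectable effect (two-sample t-test, normal approximation):
d = (z_α + z_β) / √(n/2)
d = (1.645 + 0.842) / √(69/2)
d = 2.486 / 5.874
d ≈ 0.42

By Cohen's convention (0.2 small / 0.5 medium / 0.8 large): small effect.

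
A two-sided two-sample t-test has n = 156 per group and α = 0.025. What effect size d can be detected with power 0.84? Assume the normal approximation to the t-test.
d ≈ 0.37

Minimum detectable effect (two-sample t-test, normal approximation):
d = (z_{α/2} + z_β) / √(n/2)
d = (2.241 + 0.994) / √(156/2)
d = 3.236 / 8.832
d ≈ 0.37

By Cohen's convention (0.2 small / 0.5 medium / 0.8 large): small effect.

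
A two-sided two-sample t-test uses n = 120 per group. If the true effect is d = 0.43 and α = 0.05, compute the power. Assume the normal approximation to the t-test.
Power ≈ 0.91

Power calculation (two-sample t-test, normal approximation):
z_β = d · √(n/2) - z_{α/2}
z_β = 0.43 · √(120/2) - 1.960
z_β = 0.43 · 7.746 - 1.960
z_β = 1.371

Power = Φ(z_β) = Φ(1.371) ≈ 0.915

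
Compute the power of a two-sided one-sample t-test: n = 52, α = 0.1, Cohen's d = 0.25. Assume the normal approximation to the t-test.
Power ≈ 0.56

Power calculation (one-sample t-test, normal approximation):
z_β = d · √n - z_{α/2}
z_β = 0.25 · √52 - 1.645
z_β = 0.25 · 7.211 - 1.645
z_β = 0.158

Power = Φ(z_β) = Φ(0.158) ≈ 0.563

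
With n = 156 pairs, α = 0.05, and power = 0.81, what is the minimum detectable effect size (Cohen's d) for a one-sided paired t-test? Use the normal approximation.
d ≈ 0.20

Minimum detectable effect (paired t-test, normal approximation):
d = (z_α + z_β) / √n
d = (1.645 + 0.878) / √156
d = 2.523 / 12.490
d ≈ 0.20

By Cohen's convention (0.2 small / 0.5 medium / 0.8 large): small effect.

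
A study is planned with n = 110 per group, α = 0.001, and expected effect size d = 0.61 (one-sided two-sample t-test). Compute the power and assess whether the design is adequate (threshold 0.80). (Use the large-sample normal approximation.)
Power ≈ 0.92; the study is adequately powered (power ≥ 0.80)

Power calculation (two-sample t-test, normal approximation):
z_β = d · √(n/2) - z_α
z_β = 0.61 · √(110/2) - 3.090
z_β = 0.61 · 7.416 - 3.090
z_β = 1.434

Power = Φ(z_β) = Φ(1.434) ≈ 0.924

Effect size d = 0.61 is medium by Cohen's convention (0.2/0.5/0.8).

Threshold: power ≥ 0.80 is conventionally adequate.
Power ≈ 0.92 → the study is adequately powered (power ≥ 0.80).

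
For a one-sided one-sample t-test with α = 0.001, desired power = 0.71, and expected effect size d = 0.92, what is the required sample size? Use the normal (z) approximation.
n = 16

Sample size formula (one-sample t-test, normal approximation):
n = ((z_α + z_β) / d)²

z_α = 3.090 (for α = 0.001, one-sided)
z_β = 0.553 (for power = 0.71)
d = 0.92

n = ((3.090 + 0.553) / 0.92)²
n = (3.960)²
n ≈ 15.68
Round up to the next whole number: n = 16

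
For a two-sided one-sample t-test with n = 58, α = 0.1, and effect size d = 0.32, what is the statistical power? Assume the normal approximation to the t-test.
Power ≈ 0.79

Power calculation (one-sample t-test, normal approximation):
z_β = d · √n - z_{α/2}
z_β = 0.32 · √58 - 1.645
z_β = 0.32 · 7.616 - 1.645
z_β = 0.792

Power = Φ(z_β) = Φ(0.792) ≈ 0.786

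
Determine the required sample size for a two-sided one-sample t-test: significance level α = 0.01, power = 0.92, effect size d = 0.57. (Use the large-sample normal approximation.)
n = 49

Sample size formula (one-sample t-test, normal approximation):
n = ((z_{α/2} + z_β) / d)²

z_{α/2} = 2.576 (for α = 0.01, two-sided)
z_β = 1.405 (for power = 0.92)
d = 0.57

n = ((2.576 + 1.405) / 0.57)²
n = (6.984)²
n ≈ 48.78
Round up to the next whole number: n = 49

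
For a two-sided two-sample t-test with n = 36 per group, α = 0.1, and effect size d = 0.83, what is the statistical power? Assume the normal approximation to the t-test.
Power ≈ 0.97

Power calculation (two-sample t-test, normal approximation):
z_β = d · √(n/2) - z_{α/2}
z_β = 0.83 · √(36/2) - 1.645
z_β = 0.83 · 4.243 - 1.645
z_β = 1.877

Power = Φ(z_β) = Φ(1.877) ≈ 0.970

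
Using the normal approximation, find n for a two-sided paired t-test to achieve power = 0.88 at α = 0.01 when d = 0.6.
n = 40 pairs

Sample size formula (paired t-test, normal approximation):
n = ((z_{α/2} + z_β) / d)²

z_{α/2} = 2.576 (for α = 0.01, two-sided)
z_β = 1.175 (for power = 0.88)
d = 0.6

n = ((2.576 + 1.175) / 0.6)²
n = (6.252)²
n ≈ 39.09
Round up to the next whole number: n = 40 pairs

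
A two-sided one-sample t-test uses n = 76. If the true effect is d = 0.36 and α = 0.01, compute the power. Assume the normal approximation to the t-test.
Power ≈ 0.71

Power calculation (one-sample t-test, normal approximation):
z_β = d · √n - z_{α/2}
z_β = 0.36 · √76 - 2.576
z_β = 0.36 · 8.718 - 2.576
z_β = 0.563

Power = Φ(z_β) = Φ(0.563) ≈ 0.713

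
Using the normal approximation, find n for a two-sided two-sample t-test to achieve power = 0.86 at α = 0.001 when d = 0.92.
n = 46 per group

Sample size formula (two-sample t-test, normal approximation):
n = 2 · ((z_{α/2} + z_β) / d)²

z_{α/2} = 3.291 (for α = 0.001, two-sided)
z_β = 1.080 (for power = 0.86)
d = 0.92

n = 2 · ((3.291 + 1.080) / 0.92)²
n = 2 · (4.751)²
n ≈ 45.14
Round up to the next whole number: n = 46 per group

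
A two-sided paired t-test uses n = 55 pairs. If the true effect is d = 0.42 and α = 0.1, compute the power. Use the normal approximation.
Power ≈ 0.93

Power calculation (paired t-test, normal approximation):
z_β = d · √n - z_{α/2}
z_β = 0.42 · √55 - 1.645
z_β = 0.42 · 7.416 - 1.645
z_β = 1.470

Power = Φ(z_β) = Φ(1.470) ≈ 0.929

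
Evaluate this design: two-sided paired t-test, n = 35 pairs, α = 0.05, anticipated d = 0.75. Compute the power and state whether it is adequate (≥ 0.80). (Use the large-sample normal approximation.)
Power ≈ 0.99; the study is adequately powered (power ≥ 0.80)

Power calculation (paired t-test, normal approximation):
z_β = d · √n - z_{α/2}
z_β = 0.75 · √35 - 1.960
z_β = 0.75 · 5.916 - 1.960
z_β = 2.477

Power = Φ(z_β) = Φ(2.477) ≈ 0.993

Effect size d = 0.75 is medium by Cohen's convention (0.2/0.5/0.8).

Threshold: power ≥ 0.80 is conventionally adequate.
Power ≈ 0.99 → the study is adequately powered (power ≥ 0.80).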